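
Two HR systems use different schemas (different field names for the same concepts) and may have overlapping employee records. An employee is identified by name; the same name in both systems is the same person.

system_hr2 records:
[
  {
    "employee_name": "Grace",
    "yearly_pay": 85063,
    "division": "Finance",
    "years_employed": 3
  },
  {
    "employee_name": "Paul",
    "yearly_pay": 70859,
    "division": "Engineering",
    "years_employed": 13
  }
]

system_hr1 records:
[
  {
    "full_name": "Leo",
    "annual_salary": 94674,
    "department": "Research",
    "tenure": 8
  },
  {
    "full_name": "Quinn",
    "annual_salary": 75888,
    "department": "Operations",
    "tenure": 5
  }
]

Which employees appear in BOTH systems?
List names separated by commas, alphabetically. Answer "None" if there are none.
None

Schema mapping: "employee_name" (system_hr2) = "full_name" (system_hr1) = employee name

Names in system_hr2: ['Grace', 'Paul']
Names in system_hr1: ['Leo', 'Quinn']

Intersection: None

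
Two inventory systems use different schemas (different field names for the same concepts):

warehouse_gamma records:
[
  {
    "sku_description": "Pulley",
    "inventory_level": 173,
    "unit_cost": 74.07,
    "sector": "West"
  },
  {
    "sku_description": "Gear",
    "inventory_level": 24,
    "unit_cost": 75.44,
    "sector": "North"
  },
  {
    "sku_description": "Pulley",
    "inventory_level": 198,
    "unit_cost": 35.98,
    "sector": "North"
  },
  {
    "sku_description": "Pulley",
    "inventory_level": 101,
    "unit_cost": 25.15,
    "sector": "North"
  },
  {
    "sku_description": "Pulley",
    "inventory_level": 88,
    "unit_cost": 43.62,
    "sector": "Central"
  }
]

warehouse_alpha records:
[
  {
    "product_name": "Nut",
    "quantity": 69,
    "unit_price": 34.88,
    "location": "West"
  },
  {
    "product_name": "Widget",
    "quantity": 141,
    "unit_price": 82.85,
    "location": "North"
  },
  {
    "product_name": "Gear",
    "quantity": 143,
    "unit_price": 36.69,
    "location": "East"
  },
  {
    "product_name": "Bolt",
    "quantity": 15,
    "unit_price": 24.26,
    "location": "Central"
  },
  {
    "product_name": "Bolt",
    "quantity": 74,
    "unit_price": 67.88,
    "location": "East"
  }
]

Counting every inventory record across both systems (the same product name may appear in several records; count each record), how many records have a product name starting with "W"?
1

Schema mapping: "sku_description" (warehouse_gamma) = "product_name" (warehouse_alpha) = product name

Records with product name starting with "W" in warehouse_gamma: 0
Records with product name starting with "W" in warehouse_alpha: 1

Total: 0 + 1 = 1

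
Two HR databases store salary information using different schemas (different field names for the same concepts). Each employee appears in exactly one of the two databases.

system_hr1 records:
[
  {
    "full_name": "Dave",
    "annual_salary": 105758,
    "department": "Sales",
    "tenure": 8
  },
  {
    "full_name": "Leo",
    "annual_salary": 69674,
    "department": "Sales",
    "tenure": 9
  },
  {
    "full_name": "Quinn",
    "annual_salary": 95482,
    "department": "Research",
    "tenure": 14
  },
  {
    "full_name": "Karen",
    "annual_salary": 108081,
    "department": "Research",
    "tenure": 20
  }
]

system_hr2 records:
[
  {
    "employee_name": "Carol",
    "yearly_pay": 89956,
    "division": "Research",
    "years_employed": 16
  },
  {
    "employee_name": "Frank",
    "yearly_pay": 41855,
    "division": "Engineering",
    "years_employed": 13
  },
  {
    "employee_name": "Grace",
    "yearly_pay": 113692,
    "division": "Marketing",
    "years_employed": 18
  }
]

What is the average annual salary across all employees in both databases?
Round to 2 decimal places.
89214.00

Schema mapping: "annual_salary" (system_hr1) = "yearly_pay" (system_hr2) = annual salary

All salaries: [105758, 69674, 95482, 108081, 89956, 41855, 113692]
Sum: 624498
Count: 7
Average: 624498 / 7 = 89214.00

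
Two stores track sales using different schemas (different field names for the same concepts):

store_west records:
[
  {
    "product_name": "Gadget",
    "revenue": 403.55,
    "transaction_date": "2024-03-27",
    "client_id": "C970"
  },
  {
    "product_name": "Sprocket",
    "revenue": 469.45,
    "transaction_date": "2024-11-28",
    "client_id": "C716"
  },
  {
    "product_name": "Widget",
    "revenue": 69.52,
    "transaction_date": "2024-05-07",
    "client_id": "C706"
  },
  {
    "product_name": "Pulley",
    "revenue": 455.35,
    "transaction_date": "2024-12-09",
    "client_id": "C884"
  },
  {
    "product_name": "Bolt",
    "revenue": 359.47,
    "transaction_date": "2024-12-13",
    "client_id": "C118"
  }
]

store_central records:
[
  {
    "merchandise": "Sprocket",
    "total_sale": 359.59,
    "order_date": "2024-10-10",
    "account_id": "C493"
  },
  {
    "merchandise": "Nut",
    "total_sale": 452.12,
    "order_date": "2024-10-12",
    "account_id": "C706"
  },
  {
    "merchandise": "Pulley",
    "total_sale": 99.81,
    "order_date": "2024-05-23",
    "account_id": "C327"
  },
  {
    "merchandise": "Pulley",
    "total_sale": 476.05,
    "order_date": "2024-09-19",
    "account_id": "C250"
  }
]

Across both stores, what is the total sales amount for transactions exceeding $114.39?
2975.58

Schema mapping: "revenue" (store_west) = "total_sale" (store_central) = sale amount

Sum of sales > $114.39 in store_west: 1687.82
Sum of sales > $114.39 in store_central: 1287.76

Total: 1687.82 + 1287.76 = 2975.58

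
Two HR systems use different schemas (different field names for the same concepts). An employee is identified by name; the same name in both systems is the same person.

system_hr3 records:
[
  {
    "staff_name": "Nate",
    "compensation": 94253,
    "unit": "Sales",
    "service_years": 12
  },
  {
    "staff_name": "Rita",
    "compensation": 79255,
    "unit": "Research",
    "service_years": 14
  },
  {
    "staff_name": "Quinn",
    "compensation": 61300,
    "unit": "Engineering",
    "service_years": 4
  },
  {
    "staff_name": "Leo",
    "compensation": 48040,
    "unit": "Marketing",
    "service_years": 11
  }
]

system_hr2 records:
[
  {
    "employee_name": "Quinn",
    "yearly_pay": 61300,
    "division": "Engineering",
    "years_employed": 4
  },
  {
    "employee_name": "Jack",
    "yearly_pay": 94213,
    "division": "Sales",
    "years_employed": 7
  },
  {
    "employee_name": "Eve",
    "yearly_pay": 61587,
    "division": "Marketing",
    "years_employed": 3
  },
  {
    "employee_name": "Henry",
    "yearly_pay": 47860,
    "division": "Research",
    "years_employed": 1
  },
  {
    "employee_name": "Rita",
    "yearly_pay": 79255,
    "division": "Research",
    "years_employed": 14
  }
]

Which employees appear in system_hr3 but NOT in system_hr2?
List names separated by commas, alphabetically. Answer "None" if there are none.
Leo, Nate

Schema mapping: "staff_name" (system_hr3) = "employee_name" (system_hr2) = employee name

Names in system_hr3: ['Leo', 'Nate', 'Quinn', 'Rita']
Names in system_hr2: ['Eve', 'Henry', 'Jack', 'Quinn', 'Rita']

In system_hr3 but not system_hr2: ['Leo', 'Nate']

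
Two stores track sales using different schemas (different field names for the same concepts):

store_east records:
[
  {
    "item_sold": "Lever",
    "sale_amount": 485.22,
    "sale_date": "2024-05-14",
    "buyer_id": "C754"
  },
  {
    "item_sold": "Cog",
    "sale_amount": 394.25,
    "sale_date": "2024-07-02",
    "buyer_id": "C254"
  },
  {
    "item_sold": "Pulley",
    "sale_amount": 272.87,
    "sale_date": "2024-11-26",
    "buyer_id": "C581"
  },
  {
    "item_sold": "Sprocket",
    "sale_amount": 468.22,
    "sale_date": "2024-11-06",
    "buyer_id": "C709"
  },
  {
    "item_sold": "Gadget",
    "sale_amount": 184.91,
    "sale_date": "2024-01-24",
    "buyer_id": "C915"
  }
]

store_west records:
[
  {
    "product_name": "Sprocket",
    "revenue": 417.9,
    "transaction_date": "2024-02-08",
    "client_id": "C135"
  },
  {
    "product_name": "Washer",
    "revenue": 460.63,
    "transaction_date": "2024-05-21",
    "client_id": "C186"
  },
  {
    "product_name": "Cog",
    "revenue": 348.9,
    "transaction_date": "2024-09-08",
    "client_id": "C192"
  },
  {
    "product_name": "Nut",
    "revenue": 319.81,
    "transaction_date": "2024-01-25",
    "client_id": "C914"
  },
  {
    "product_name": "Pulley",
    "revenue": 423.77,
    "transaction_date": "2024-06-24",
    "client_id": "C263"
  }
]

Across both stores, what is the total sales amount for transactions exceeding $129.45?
3776.48

Schema mapping: "sale_amount" (store_east) = "revenue" (store_west) = sale amount

Sum of sales > $129.45 in store_east: 1805.47
Sum of sales > $129.45 in store_west: 1971.01

Total: 1805.47 + 1971.01 = 3776.48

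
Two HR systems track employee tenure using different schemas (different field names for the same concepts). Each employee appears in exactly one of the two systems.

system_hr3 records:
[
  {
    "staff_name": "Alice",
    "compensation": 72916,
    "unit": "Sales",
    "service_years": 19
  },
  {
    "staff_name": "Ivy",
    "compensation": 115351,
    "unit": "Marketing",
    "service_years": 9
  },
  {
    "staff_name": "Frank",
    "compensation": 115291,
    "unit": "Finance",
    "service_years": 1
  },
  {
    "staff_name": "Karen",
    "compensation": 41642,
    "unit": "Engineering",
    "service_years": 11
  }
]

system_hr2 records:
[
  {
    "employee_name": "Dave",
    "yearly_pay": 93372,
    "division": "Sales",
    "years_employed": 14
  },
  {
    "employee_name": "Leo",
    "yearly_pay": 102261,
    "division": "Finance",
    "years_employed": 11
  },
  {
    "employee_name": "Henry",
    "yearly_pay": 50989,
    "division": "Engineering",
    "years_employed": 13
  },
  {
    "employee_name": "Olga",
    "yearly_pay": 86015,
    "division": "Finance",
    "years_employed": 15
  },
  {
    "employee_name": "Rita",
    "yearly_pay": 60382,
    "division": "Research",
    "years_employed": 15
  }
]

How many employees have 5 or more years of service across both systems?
8

Reconcile schemas: "service_years" (system_hr3) = "years_employed" (system_hr2) = years of service

From system_hr3: 3 employees with >= 5 years
From system_hr2: 5 employees with >= 5 years

Total: 3 + 5 = 8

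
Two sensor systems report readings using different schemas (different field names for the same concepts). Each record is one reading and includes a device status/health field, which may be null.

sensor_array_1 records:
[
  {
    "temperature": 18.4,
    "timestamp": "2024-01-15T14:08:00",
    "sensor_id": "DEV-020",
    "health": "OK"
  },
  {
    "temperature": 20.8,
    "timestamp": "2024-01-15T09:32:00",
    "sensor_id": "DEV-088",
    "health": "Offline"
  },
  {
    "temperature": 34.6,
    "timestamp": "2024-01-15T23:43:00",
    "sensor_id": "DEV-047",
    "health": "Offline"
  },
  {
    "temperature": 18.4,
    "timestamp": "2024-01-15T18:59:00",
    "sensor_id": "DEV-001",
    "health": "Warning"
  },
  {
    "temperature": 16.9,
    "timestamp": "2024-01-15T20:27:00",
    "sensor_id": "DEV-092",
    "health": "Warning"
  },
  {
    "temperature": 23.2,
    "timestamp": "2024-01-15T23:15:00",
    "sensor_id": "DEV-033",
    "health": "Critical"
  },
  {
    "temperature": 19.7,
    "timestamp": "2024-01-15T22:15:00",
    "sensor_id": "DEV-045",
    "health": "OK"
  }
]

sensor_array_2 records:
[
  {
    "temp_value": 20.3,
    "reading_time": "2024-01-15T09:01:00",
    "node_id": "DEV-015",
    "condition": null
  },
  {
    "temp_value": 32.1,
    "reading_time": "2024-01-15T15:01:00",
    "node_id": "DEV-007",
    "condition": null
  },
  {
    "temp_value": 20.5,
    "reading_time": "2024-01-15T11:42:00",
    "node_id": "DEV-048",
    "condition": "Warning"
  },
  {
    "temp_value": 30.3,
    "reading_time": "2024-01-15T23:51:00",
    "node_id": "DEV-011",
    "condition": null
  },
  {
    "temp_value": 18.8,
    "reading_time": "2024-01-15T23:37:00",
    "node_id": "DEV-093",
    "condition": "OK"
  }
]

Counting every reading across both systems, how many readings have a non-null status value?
9

Schema mapping: "health" (sensor_array_1) = "condition" (sensor_array_2) = status

Non-null in sensor_array_1: 7
Non-null in sensor_array_2: 2

Total non-null: 7 + 2 = 9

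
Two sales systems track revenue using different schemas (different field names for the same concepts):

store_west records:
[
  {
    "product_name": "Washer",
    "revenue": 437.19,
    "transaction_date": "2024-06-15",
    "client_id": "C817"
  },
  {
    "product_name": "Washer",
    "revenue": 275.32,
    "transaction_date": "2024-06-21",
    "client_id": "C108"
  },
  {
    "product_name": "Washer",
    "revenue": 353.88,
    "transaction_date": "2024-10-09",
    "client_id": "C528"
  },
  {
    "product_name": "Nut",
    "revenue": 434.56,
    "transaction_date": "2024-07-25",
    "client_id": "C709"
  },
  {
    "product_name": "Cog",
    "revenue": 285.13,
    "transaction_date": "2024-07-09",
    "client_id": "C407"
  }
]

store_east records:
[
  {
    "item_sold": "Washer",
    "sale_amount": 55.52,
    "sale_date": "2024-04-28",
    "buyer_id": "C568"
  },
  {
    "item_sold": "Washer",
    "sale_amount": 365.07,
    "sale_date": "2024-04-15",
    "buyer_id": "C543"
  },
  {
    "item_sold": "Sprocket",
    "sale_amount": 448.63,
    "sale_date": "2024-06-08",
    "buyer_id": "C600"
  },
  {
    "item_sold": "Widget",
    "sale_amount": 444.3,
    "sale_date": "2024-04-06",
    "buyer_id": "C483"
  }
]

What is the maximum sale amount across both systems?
448.63

Reconcile: "revenue" (store_west) = "sale_amount" (store_east) = sale amount

Maximum in store_west: 437.19
Maximum in store_east: 448.63

Overall maximum: max(437.19, 448.63) = 448.63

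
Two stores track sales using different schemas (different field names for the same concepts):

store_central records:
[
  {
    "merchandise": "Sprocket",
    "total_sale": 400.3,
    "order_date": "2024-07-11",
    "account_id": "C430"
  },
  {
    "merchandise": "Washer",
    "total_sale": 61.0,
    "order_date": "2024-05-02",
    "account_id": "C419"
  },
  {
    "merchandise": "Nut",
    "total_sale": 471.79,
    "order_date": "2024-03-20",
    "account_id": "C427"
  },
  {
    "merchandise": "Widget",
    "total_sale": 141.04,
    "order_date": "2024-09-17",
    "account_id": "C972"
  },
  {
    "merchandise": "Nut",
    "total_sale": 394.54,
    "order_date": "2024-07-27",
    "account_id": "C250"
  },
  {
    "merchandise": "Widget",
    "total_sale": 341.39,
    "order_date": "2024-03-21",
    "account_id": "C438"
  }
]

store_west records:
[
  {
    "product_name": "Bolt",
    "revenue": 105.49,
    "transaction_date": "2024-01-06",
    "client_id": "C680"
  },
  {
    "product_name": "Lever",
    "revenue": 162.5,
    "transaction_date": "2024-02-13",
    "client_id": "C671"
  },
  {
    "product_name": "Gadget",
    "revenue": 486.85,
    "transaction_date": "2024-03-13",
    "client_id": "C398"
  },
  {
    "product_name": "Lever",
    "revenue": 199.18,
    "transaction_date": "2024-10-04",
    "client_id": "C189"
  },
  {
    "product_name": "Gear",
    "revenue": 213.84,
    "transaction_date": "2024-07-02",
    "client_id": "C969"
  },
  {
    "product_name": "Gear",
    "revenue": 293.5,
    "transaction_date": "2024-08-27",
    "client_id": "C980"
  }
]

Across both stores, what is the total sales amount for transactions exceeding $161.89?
2963.89

Schema mapping: "total_sale" (store_central) = "revenue" (store_west) = sale amount

Sum of sales > $161.89 in store_central: 1608.02
Sum of sales > $161.89 in store_west: 1355.87

Total: 1608.02 + 1355.87 = 2963.89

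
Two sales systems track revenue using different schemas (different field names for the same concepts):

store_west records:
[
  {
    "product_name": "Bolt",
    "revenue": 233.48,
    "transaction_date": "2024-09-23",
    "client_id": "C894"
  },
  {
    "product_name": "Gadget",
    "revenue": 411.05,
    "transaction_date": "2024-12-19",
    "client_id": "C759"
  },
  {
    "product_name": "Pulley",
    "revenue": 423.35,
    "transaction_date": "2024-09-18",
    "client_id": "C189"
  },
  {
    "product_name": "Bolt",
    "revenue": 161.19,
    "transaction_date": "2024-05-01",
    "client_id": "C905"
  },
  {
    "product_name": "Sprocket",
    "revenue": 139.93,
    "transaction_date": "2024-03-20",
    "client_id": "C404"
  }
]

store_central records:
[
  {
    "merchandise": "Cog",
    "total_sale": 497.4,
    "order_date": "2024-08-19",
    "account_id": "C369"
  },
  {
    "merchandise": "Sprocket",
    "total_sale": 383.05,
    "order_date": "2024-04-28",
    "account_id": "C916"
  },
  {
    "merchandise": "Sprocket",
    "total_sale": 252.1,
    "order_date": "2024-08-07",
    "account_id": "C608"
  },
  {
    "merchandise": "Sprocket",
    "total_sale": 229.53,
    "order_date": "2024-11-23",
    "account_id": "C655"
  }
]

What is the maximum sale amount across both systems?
497.4

Reconcile: "revenue" (store_west) = "total_sale" (store_central) = sale amount

Maximum in store_west: 423.35
Maximum in store_central: 497.4

Overall maximum: max(423.35, 497.4) = 497.4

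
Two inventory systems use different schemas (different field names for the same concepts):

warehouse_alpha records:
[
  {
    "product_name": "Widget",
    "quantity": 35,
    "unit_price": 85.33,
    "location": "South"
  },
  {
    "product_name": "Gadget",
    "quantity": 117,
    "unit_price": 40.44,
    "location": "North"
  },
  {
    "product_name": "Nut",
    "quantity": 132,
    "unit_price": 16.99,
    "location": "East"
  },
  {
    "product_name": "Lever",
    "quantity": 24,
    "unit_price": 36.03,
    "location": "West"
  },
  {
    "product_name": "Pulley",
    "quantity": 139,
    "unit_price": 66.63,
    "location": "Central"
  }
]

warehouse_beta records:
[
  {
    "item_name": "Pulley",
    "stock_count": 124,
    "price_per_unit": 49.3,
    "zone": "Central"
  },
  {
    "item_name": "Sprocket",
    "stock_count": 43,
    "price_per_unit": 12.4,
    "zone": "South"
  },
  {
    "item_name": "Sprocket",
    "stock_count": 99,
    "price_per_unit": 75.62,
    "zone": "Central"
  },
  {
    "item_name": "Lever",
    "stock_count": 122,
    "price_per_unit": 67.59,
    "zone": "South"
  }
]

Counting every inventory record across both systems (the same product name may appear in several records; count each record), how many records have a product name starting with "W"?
1

Schema mapping: "product_name" (warehouse_alpha) = "item_name" (warehouse_beta) = product name

Records with product name starting with "W" in warehouse_alpha: 1
Records with product name starting with "W" in warehouse_beta: 0

Total: 1 + 0 = 1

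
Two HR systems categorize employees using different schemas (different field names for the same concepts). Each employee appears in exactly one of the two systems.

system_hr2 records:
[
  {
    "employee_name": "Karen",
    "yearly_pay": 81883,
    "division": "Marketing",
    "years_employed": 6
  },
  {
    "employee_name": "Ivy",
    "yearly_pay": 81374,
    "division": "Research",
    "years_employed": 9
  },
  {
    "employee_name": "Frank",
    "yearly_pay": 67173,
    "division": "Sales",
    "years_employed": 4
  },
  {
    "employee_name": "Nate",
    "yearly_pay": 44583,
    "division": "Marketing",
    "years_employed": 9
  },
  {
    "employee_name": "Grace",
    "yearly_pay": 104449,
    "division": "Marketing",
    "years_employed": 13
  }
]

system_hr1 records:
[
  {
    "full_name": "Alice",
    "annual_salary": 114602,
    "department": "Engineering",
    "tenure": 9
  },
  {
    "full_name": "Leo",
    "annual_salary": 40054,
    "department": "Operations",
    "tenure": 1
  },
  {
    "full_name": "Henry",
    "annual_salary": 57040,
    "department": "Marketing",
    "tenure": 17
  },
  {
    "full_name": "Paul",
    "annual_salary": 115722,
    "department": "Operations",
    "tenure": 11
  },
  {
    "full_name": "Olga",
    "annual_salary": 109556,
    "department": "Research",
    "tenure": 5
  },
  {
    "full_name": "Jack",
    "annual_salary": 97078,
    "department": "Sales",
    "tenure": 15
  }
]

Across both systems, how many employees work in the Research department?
2

Schema mapping: "division" (system_hr2) = "department" (system_hr1) = department

Research employees in system_hr2: 1
Research employees in system_hr1: 1

Total in Research: 1 + 1 = 2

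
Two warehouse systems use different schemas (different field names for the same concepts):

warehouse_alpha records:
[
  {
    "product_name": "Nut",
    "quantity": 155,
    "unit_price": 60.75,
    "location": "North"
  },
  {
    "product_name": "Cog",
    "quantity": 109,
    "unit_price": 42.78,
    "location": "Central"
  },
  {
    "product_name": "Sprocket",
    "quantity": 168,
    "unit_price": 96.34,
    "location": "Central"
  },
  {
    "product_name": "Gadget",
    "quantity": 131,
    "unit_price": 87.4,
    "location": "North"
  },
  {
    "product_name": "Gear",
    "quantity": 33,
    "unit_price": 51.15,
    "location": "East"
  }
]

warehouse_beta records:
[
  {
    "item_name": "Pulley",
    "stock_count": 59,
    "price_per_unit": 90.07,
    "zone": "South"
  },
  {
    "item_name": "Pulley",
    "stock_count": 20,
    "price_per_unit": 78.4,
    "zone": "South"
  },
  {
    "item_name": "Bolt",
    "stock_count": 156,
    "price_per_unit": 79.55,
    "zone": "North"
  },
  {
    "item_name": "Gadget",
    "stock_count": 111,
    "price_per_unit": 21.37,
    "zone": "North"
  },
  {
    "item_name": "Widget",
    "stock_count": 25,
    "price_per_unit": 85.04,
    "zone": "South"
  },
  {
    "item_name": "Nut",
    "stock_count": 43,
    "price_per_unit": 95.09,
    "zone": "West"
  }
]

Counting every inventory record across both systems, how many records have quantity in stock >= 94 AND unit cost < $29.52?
1

Schema mappings:
- "quantity" (warehouse_alpha) = "stock_count" (warehouse_beta) = quantity
- "unit_price" (warehouse_alpha) = "price_per_unit" (warehouse_beta) = unit cost

Records meeting both conditions in warehouse_alpha: 0
Records meeting both conditions in warehouse_beta: 1

Total: 0 + 1 = 1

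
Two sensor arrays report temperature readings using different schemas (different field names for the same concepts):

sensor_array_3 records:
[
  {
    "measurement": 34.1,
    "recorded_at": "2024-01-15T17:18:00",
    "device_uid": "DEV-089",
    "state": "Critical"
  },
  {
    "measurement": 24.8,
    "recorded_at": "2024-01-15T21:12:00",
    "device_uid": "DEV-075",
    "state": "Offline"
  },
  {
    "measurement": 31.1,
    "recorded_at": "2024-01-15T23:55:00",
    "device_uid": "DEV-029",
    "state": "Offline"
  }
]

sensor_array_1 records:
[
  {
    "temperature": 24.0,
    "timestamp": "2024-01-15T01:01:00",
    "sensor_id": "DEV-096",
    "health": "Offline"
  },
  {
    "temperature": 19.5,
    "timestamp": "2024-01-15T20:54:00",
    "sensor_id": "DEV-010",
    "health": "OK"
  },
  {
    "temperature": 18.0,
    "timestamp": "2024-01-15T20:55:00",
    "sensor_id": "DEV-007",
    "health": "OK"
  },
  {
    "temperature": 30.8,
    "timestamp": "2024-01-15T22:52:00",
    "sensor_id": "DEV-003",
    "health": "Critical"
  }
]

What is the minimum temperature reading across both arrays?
18.0

Schema mapping: "measurement" (sensor_array_3) = "temperature" (sensor_array_1) = temperature reading

Minimum in sensor_array_3: 24.8
Minimum in sensor_array_1: 18.0

Overall minimum: min(24.8, 18.0) = 18.0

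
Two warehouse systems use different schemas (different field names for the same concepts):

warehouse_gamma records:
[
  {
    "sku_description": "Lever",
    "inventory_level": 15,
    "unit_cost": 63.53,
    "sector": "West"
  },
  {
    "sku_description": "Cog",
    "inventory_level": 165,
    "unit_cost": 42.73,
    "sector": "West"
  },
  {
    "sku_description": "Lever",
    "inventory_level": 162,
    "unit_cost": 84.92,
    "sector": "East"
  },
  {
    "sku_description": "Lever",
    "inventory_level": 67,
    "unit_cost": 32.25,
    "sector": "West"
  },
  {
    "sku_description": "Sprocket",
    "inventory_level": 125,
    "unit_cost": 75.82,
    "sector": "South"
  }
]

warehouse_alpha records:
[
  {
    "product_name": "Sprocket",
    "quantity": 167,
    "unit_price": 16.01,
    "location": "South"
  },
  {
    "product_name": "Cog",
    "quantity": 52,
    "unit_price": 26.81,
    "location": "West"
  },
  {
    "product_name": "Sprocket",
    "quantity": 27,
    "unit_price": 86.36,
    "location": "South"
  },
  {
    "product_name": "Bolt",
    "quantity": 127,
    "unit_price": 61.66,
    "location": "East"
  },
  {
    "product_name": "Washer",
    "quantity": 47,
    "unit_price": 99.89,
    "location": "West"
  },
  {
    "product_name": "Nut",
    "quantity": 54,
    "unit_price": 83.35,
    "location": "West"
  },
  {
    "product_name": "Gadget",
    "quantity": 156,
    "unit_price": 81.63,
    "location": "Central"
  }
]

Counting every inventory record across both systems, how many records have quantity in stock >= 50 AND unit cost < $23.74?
1

Schema mappings:
- "inventory_level" (warehouse_gamma) = "quantity" (warehouse_alpha) = quantity
- "unit_cost" (warehouse_gamma) = "unit_price" (warehouse_alpha) = unit cost

Records meeting both conditions in warehouse_gamma: 0
Records meeting both conditions in warehouse_alpha: 1

Total: 0 + 1 = 1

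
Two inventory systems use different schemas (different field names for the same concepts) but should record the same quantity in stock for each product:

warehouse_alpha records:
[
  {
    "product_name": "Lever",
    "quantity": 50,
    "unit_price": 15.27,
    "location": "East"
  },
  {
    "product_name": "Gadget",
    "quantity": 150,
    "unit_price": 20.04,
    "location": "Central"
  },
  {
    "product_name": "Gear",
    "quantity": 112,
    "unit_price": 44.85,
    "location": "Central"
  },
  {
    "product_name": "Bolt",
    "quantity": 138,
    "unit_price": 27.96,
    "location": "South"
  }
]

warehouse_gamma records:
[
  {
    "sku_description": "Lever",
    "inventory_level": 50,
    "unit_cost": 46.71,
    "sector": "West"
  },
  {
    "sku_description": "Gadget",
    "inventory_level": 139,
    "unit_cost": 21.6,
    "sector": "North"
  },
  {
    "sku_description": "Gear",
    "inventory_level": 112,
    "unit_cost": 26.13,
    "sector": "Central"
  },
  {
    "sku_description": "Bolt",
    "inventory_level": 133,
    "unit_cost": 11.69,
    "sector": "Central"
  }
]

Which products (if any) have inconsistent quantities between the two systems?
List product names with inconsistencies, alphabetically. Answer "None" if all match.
Bolt, Gadget

Schema mappings:
- "product_name" (warehouse_alpha) = "sku_description" (warehouse_gamma) = product name
- "quantity" (warehouse_alpha) = "inventory_level" (warehouse_gamma) = quantity

Comparison:
  Lever: 50 vs 50 - MATCH
  Gadget: 150 vs 139 - MISMATCH
  Gear: 112 vs 112 - MATCH
  Bolt: 138 vs 133 - MISMATCH

Products with inconsistencies: Bolt, Gadget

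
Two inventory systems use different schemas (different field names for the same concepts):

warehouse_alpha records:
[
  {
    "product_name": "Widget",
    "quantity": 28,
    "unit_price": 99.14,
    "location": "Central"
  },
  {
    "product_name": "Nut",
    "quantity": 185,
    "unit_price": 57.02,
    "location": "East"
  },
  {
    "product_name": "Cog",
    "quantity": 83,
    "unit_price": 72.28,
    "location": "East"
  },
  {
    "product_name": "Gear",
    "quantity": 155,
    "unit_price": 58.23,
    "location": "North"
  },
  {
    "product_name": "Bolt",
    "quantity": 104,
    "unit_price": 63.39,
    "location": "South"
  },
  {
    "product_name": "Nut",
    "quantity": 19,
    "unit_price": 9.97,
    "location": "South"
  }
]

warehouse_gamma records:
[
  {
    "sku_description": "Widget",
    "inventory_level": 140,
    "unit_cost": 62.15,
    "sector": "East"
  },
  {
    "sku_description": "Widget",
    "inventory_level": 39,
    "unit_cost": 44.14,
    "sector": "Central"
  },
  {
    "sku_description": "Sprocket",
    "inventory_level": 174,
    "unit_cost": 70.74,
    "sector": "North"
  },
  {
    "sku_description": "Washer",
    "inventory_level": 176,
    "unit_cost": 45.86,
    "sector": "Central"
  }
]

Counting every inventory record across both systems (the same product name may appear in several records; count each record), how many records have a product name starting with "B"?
1

Schema mapping: "product_name" (warehouse_alpha) = "sku_description" (warehouse_gamma) = product name

Records with product name starting with "B" in warehouse_alpha: 1
Records with product name starting with "B" in warehouse_gamma: 0

Total: 1 + 0 = 1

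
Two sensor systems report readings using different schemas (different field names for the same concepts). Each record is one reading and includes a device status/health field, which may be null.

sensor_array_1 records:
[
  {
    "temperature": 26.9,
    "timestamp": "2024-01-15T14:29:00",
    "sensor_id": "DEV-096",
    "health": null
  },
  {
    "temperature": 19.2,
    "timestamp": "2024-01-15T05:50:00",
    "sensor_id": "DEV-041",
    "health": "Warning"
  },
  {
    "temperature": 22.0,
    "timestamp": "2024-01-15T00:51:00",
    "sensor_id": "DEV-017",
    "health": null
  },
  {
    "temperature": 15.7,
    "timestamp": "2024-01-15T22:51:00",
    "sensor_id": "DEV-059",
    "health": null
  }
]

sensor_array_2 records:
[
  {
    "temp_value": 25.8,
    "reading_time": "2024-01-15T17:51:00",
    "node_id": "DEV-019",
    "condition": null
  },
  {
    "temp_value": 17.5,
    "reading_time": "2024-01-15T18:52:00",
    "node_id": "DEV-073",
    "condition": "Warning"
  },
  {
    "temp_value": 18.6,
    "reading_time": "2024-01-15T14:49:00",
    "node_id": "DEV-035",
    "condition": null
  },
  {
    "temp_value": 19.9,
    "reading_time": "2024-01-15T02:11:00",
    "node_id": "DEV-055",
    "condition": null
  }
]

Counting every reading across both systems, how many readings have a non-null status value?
2

Schema mapping: "health" (sensor_array_1) = "condition" (sensor_array_2) = status

Non-null in sensor_array_1: 1
Non-null in sensor_array_2: 1

Total non-null: 1 + 1 = 2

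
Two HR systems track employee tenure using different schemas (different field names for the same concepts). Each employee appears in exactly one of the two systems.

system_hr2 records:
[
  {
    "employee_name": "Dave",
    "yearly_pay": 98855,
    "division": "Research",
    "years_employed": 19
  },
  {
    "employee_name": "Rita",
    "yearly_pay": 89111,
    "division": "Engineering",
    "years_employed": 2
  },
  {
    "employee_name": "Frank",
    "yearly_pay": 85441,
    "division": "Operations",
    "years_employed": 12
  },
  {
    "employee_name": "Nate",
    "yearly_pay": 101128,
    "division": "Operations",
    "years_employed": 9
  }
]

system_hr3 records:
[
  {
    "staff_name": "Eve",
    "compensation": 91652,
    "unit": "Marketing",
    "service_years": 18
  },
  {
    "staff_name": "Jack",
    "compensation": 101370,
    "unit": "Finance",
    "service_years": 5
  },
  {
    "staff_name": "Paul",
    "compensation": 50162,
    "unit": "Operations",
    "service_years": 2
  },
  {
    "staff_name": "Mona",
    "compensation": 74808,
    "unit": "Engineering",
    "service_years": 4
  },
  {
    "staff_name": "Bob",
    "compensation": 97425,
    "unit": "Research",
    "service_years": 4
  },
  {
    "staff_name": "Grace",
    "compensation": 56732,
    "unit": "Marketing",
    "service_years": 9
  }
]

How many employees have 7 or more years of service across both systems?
5

Reconcile schemas: "years_employed" (system_hr2) = "service_years" (system_hr3) = years of service

From system_hr2: 3 employees with >= 7 years
From system_hr3: 2 employees with >= 7 years

Total: 3 + 2 = 5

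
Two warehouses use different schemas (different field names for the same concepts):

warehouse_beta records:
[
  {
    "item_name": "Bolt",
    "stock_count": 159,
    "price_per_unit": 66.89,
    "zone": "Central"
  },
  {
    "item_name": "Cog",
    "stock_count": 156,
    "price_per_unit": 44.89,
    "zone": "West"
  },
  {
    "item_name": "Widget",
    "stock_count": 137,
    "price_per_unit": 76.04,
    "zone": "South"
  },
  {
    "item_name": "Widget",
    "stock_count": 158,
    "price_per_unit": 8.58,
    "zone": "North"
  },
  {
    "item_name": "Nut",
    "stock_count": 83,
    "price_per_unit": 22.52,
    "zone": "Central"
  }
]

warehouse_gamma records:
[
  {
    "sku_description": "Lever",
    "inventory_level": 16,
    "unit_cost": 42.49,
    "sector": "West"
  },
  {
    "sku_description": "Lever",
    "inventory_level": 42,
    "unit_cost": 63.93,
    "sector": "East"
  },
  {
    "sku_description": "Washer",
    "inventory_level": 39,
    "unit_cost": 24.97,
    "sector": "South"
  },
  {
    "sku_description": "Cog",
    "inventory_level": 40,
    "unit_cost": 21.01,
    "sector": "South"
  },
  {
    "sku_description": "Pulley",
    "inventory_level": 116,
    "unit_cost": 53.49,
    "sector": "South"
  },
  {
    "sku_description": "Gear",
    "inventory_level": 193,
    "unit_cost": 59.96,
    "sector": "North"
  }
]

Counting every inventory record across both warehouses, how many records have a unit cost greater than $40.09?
7

Schema mapping: "price_per_unit" (warehouse_beta) = "unit_cost" (warehouse_gamma) = unit cost

Records > $40.09 in warehouse_beta: 3
Records > $40.09 in warehouse_gamma: 4

Total count: 3 + 4 = 7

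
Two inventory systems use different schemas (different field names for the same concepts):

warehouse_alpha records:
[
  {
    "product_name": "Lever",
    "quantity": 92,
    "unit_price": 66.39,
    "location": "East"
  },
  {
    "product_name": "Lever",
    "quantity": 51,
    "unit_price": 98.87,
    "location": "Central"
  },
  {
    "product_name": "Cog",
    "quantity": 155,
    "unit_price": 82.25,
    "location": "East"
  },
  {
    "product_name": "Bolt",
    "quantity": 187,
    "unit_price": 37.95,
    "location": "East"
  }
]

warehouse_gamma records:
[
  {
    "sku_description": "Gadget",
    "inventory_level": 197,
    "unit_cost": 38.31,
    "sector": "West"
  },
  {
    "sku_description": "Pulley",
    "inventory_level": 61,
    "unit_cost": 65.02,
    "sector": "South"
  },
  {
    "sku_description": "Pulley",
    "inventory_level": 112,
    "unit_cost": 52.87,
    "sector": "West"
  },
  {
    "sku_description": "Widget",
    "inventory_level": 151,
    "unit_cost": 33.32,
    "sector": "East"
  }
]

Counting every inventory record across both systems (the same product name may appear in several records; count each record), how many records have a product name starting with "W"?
1

Schema mapping: "product_name" (warehouse_alpha) = "sku_description" (warehouse_gamma) = product name

Records with product name starting with "W" in warehouse_alpha: 0
Records with product name starting with "W" in warehouse_gamma: 1

Total: 0 + 1 = 1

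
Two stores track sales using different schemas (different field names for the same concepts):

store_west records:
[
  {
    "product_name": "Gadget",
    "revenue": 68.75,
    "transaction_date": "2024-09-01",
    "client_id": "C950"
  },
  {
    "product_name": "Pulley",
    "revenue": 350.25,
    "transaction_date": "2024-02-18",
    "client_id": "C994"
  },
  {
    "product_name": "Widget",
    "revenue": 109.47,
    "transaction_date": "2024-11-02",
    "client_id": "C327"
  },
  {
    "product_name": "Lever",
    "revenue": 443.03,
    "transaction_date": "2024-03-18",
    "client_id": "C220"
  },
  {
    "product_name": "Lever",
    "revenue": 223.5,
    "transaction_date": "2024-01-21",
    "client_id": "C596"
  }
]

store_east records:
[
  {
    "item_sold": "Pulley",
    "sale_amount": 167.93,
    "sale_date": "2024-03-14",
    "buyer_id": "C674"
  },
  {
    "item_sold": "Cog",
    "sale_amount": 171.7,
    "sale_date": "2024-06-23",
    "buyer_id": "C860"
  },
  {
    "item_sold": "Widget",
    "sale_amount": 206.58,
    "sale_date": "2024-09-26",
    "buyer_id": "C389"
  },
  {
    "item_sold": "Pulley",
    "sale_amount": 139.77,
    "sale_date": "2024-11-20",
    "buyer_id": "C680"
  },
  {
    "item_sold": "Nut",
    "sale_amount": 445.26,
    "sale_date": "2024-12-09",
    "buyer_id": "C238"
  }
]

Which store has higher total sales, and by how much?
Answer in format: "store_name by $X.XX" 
store_west by $63.76

Schema mapping: "revenue" (store_west) = "sale_amount" (store_east) = sale amount

Total for store_west: 1195.00
Total for store_east: 1131.24

Difference: |1195.00 - 1131.24| = 63.76
store_west has higher sales by $63.76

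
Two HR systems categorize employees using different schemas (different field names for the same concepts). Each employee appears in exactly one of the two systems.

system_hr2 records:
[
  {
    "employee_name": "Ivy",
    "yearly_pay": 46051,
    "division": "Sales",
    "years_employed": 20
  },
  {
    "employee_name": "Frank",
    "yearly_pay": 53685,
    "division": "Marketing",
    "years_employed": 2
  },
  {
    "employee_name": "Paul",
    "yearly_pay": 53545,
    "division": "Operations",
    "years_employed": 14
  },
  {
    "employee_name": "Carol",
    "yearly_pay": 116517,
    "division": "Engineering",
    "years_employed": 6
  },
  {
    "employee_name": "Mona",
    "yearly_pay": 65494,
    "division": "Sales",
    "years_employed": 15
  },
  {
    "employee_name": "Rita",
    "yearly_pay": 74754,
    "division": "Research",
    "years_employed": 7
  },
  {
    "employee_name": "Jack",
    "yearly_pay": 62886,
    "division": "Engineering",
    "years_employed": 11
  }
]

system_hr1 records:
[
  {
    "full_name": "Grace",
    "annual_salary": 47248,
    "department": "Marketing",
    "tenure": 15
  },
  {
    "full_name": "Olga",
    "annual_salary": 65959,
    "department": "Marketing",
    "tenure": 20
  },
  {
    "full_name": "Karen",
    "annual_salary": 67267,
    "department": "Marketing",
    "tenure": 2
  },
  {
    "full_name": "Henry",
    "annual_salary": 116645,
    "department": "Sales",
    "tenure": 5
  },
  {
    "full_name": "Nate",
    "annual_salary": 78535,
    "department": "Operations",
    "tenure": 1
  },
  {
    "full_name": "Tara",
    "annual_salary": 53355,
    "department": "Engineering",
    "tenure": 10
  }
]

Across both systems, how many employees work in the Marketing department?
4

Schema mapping: "division" (system_hr2) = "department" (system_hr1) = department

Marketing employees in system_hr2: 1
Marketing employees in system_hr1: 3

Total in Marketing: 1 + 3 = 4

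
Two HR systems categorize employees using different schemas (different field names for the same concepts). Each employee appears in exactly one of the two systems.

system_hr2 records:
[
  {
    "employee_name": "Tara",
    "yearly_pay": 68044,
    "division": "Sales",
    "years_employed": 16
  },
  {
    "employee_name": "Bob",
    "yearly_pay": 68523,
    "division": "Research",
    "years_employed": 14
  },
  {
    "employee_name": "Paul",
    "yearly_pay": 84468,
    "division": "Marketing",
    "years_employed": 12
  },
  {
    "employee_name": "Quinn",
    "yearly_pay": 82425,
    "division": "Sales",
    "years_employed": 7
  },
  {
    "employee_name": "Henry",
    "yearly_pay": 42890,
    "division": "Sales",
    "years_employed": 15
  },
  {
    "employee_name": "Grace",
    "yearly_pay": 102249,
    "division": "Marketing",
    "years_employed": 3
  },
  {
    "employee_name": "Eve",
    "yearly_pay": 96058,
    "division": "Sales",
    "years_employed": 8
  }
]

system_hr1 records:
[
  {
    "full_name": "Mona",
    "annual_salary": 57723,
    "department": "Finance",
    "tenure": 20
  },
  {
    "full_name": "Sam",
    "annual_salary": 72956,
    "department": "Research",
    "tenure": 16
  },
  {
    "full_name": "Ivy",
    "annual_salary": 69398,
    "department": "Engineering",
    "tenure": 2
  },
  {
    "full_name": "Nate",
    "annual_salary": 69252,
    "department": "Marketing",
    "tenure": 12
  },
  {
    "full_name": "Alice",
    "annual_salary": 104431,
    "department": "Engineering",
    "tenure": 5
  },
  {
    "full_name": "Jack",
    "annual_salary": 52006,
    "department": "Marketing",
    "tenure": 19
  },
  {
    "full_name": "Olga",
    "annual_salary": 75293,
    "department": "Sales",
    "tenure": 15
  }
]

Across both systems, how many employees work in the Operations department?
0

Schema mapping: "division" (system_hr2) = "department" (system_hr1) = department

Operations employees in system_hr2: 0
Operations employees in system_hr1: 0

Total in Operations: 0 + 0 = 0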